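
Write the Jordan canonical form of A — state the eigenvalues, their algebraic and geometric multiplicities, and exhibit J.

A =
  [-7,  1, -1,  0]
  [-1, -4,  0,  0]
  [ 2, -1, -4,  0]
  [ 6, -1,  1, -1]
J_3(-5) ⊕ J_1(-1)

The characteristic polynomial is
  det(x·I − A) = x^4 + 16*x^3 + 90*x^2 + 200*x + 125 = (x + 1)*(x + 5)^3

Eigenvalues and multiplicities (the geometric multiplicity of λ is n − rank(A − λI), which equals the number of Jordan blocks for λ):
  λ = -5: algebraic multiplicity = 3, geometric multiplicity = 1
  λ = -1: algebraic multiplicity = 1, geometric multiplicity = 1

Determining the block sizes for each eigenvalue:
  λ = -5: one block (gm = 1), so the single block has size am = 3 → block sizes [3]
  λ = -1: one block (gm = 1), so the single block has size am = 1 → block sizes [1]

Assembling the blocks gives a Jordan form
J =
  [-5,  1,  0,  0]
  [ 0, -5,  1,  0]
  [ 0,  0, -5,  0]
  [ 0,  0,  0, -1]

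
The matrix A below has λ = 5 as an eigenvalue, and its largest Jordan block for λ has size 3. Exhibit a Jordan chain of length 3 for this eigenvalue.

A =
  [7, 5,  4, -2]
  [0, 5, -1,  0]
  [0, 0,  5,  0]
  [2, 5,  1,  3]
A Jordan chain for λ = 5 of length 3:
v_1 = (1, 0, 0, 1)ᵀ
v_2 = (4, -1, 0, 1)ᵀ
v_3 = (0, 0, 1, 0)ᵀ

Let N = A − (5)·I. We want v_3 with N^3 v_3 = 0 but N^2 v_3 ≠ 0; then v_{j-1} := N · v_j for j = 3, …, 2.

Pick v_3 = (0, 0, 1, 0)ᵀ.
Then v_2 = N · v_3 = (4, -1, 0, 1)ᵀ.
Then v_1 = N · v_2 = (1, 0, 0, 1)ᵀ.

Sanity check: (A − (5)·I) v_1 = (0, 0, 0, 0)ᵀ = 0. ✓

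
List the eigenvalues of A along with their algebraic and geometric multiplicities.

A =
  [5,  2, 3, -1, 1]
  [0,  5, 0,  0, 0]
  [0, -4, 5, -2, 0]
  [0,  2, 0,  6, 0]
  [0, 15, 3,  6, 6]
λ = 5: alg = 3, geom = 2; λ = 6: alg = 2, geom = 2

Step 1 — factor the characteristic polynomial to read off the algebraic multiplicities:
  χ_A(x) = (x - 6)^2*(x - 5)^3

Step 2 — compute geometric multiplicities via the rank-nullity identity g(λ) = n − rank(A − λI):
  rank(A − (5)·I) = 3, so dim ker(A − (5)·I) = n − 3 = 2
  rank(A − (6)·I) = 3, so dim ker(A − (6)·I) = n − 3 = 2

Summary:
  λ = 5: algebraic multiplicity = 3, geometric multiplicity = 2
  λ = 6: algebraic multiplicity = 2, geometric multiplicity = 2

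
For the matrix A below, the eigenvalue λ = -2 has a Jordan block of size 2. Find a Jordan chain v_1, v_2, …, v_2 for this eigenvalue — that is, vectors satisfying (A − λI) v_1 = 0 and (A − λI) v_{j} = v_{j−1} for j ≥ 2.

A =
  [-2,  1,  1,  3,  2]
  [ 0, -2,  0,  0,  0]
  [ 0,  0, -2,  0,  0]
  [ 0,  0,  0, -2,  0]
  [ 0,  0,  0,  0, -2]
A Jordan chain for λ = -2 of length 2:
v_1 = (1, 0, 0, 0, 0)ᵀ
v_2 = (0, 1, 0, 0, 0)ᵀ

Let N = A − (-2)·I. We want v_2 with N^2 v_2 = 0 but N^1 v_2 ≠ 0; then v_{j-1} := N · v_j for j = 2, …, 2.

Pick v_2 = (0, 1, 0, 0, 0)ᵀ.
Then v_1 = N · v_2 = (1, 0, 0, 0, 0)ᵀ.

Sanity check: (A − (-2)·I) v_1 = (0, 0, 0, 0, 0)ᵀ = 0. ✓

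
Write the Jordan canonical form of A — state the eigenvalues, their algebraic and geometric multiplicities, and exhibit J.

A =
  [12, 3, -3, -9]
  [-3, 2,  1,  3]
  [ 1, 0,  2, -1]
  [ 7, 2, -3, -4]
J_3(3) ⊕ J_1(3)

The characteristic polynomial is
  det(x·I − A) = x^4 - 12*x^3 + 54*x^2 - 108*x + 81 = (x - 3)^4

Eigenvalues and multiplicities (the geometric multiplicity of λ is n − rank(A − λI), which equals the number of Jordan blocks for λ):
  λ = 3: algebraic multiplicity = 4, geometric multiplicity = 2

Determining the block sizes for each eigenvalue:
  λ = 3: with am = 4 and gm = 2, the partition is not yet determined (e.g. several partitions of 4 into 2 parts exist). Let N = A − (3)·I. Computing rank(N^1) = 2, rank(N^2) = 1, rank(N^3) = 0; the number of blocks of size ≥ j is rank(N^{j−1}) − rank(N^j), giving [2, 1, 1]. So we have 1 block(s) of size 3, 1 block(s) of size 1 → block sizes [3, 1]

Assembling the blocks gives a Jordan form
J =
  [3, 1, 0, 0]
  [0, 3, 1, 0]
  [0, 0, 3, 0]
  [0, 0, 0, 3]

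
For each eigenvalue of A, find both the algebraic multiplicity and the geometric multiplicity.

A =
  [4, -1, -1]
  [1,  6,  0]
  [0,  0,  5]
λ = 5: alg = 3, geom = 1

Step 1 — factor the characteristic polynomial to read off the algebraic multiplicities:
  χ_A(x) = (x - 5)^3

Step 2 — compute geometric multiplicities via the rank-nullity identity g(λ) = n − rank(A − λI):
  rank(A − (5)·I) = 2, so dim ker(A − (5)·I) = n − 2 = 1

Summary:
  λ = 5: algebraic multiplicity = 3, geometric multiplicity = 1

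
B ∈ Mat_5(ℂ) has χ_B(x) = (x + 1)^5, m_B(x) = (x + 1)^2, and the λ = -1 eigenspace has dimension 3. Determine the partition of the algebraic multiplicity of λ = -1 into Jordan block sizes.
Block sizes for λ = -1: [2, 2, 1]

Step 1 — from the characteristic polynomial, algebraic multiplicity of λ = -1 is 5. From dim ker(B − (-1)·I) = 3, there are exactly 3 Jordan blocks for λ = -1.
Step 2 — from the minimal polynomial, the factor (x + 1)^2 tells us the largest block for λ = -1 has size 2.
Step 3 — with total size 5, 3 blocks, and largest block 2, the block sizes (in nonincreasing order) are [2, 2, 1].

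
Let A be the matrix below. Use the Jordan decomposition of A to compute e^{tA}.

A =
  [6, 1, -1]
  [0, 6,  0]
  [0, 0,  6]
e^{tA} =
  [exp(6*t), t*exp(6*t), -t*exp(6*t)]
  [0, exp(6*t), 0]
  [0, 0, exp(6*t)]

Strategy: write A = P · J · P⁻¹ where J is a Jordan canonical form, so e^{tA} = P · e^{tJ} · P⁻¹, and e^{tJ} can be computed block-by-block.

A has Jordan form
J =
  [6, 1, 0]
  [0, 6, 0]
  [0, 0, 6]
(up to reordering of blocks).

Per-block formulas:
  For a 1×1 block at λ = 6: exp(t · [6]) = [e^(6t)].
  For a 2×2 Jordan block J_2(6): exp(t · J_2(6)) = e^(6t)·(I + t·N), where N is the 2×2 nilpotent shift.

After assembling e^{tJ} and conjugating by P, we get:

e^{tA} =
  [exp(6*t), t*exp(6*t), -t*exp(6*t)]
  [0, exp(6*t), 0]
  [0, 0, exp(6*t)]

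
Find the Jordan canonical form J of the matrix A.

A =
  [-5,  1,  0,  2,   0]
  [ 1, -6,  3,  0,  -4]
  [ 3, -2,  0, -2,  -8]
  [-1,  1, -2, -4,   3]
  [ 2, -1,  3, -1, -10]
J_3(-5) ⊕ J_2(-5)

The characteristic polynomial is
  det(x·I − A) = x^5 + 25*x^4 + 250*x^3 + 1250*x^2 + 3125*x + 3125 = (x + 5)^5

Eigenvalues and multiplicities (the geometric multiplicity of λ is n − rank(A − λI), which equals the number of Jordan blocks for λ):
  λ = -5: algebraic multiplicity = 5, geometric multiplicity = 2

Determining the block sizes for each eigenvalue:
  λ = -5: with am = 5 and gm = 2, the partition is not yet determined (e.g. several partitions of 5 into 2 parts exist). Let N = A − (-5)·I. Computing rank(N^1) = 3, rank(N^2) = 1, rank(N^3) = 0; the number of blocks of size ≥ j is rank(N^{j−1}) − rank(N^j), giving [2, 2, 1]. So we have 1 block(s) of size 3, 1 block(s) of size 2 → block sizes [3, 2]

Assembling the blocks gives a Jordan form
J =
  [-5,  1,  0,  0,  0]
  [ 0, -5,  1,  0,  0]
  [ 0,  0, -5,  0,  0]
  [ 0,  0,  0, -5,  1]
  [ 0,  0,  0,  0, -5]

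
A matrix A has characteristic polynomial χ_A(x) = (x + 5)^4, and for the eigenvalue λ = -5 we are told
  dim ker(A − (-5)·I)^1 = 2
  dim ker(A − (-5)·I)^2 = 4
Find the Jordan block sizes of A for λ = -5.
Block sizes for λ = -5: [2, 2]

From the dimensions of kernels of powers, the number of Jordan blocks of size at least j is d_j − d_{j−1} where d_j = dim ker(N^j) (with d_0 = 0). Computing the differences gives [2, 2].
The number of blocks of size exactly k is (#blocks of size ≥ k) − (#blocks of size ≥ k + 1), so the partition is: 2 block(s) of size 2.
In nonincreasing order the block sizes are [2, 2].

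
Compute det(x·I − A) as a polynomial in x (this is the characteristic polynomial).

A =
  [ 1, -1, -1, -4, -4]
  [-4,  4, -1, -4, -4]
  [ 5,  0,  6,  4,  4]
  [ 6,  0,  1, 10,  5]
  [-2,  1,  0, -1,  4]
x^5 - 25*x^4 + 250*x^3 - 1250*x^2 + 3125*x - 3125

Expanding det(x·I − A) (e.g. by cofactor expansion or by noting that A is similar to its Jordan form J, which has the same characteristic polynomial as A) gives
  χ_A(x) = x^5 - 25*x^4 + 250*x^3 - 1250*x^2 + 3125*x - 3125
which factors as (x - 5)^5. The eigenvalues (with algebraic multiplicities) are λ = 5 with multiplicity 5.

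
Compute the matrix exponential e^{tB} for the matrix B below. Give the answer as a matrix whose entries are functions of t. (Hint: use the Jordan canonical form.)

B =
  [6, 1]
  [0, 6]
e^{tB} =
  [exp(6*t), t*exp(6*t)]
  [0, exp(6*t)]

Strategy: write B = P · J · P⁻¹ where J is a Jordan canonical form, so e^{tB} = P · e^{tJ} · P⁻¹, and e^{tJ} can be computed block-by-block.

B has Jordan form
J =
  [6, 1]
  [0, 6]
(up to reordering of blocks).

Per-block formulas:
  For a 2×2 Jordan block J_2(6): exp(t · J_2(6)) = e^(6t)·(I + t·N), where N is the 2×2 nilpotent shift.

After assembling e^{tJ} and conjugating by P, we get:

e^{tB} =
  [exp(6*t), t*exp(6*t)]
  [0, exp(6*t)]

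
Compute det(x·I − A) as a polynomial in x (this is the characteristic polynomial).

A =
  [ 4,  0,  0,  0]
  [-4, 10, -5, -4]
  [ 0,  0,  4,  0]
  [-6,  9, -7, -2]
x^4 - 16*x^3 + 96*x^2 - 256*x + 256

Expanding det(x·I − A) (e.g. by cofactor expansion or by noting that A is similar to its Jordan form J, which has the same characteristic polynomial as A) gives
  χ_A(x) = x^4 - 16*x^3 + 96*x^2 - 256*x + 256
which factors as (x - 4)^4. The eigenvalues (with algebraic multiplicities) are λ = 4 with multiplicity 4.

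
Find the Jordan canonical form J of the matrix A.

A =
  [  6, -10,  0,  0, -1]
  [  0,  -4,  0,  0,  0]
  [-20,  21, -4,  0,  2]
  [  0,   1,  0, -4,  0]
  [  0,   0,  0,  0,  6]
J_2(-4) ⊕ J_1(-4) ⊕ J_2(6)

The characteristic polynomial is
  det(x·I − A) = x^5 - 60*x^3 - 80*x^2 + 960*x + 2304 = (x - 6)^2*(x + 4)^3

Eigenvalues and multiplicities (the geometric multiplicity of λ is n − rank(A − λI), which equals the number of Jordan blocks for λ):
  λ = -4: algebraic multiplicity = 3, geometric multiplicity = 2
  λ = 6: algebraic multiplicity = 2, geometric multiplicity = 1

Determining the block sizes for each eigenvalue:
  λ = -4: 2 blocks summing to 3 forces exactly one block of size 2 and the rest size 1 → block sizes [2, 1]
  λ = 6: one block (gm = 1), so the single block has size am = 2 → block sizes [2]

Assembling the blocks gives a Jordan form
J =
  [-4,  1,  0, 0, 0]
  [ 0, -4,  0, 0, 0]
  [ 0,  0, -4, 0, 0]
  [ 0,  0,  0, 6, 1]
  [ 0,  0,  0, 0, 6]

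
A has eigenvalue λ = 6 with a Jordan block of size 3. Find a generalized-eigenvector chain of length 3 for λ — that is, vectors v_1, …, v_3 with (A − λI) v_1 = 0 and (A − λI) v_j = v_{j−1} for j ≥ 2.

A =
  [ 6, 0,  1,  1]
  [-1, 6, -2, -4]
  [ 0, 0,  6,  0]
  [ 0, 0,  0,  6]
A Jordan chain for λ = 6 of length 3:
v_1 = (0, -1, 0, 0)ᵀ
v_2 = (1, -2, 0, 0)ᵀ
v_3 = (0, 0, 1, 0)ᵀ

Let N = A − (6)·I. We want v_3 with N^3 v_3 = 0 but N^2 v_3 ≠ 0; then v_{j-1} := N · v_j for j = 3, …, 2.

Pick v_3 = (0, 0, 1, 0)ᵀ.
Then v_2 = N · v_3 = (1, -2, 0, 0)ᵀ.
Then v_1 = N · v_2 = (0, -1, 0, 0)ᵀ.

Sanity check: (A − (6)·I) v_1 = (0, 0, 0, 0)ᵀ = 0. ✓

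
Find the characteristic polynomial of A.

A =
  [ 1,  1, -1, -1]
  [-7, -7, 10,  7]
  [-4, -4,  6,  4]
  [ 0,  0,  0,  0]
x^4

Expanding det(x·I − A) (e.g. by cofactor expansion or by noting that A is similar to its Jordan form J, which has the same characteristic polynomial as A) gives
  χ_A(x) = x^4
which factors as x^4. The eigenvalues (with algebraic multiplicities) are λ = 0 with multiplicity 4.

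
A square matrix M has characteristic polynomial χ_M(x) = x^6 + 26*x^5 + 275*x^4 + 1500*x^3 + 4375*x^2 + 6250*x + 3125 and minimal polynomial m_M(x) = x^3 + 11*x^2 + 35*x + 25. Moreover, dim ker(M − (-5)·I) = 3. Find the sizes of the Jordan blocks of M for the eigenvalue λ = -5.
Block sizes for λ = -5: [2, 2, 1]

Step 1 — from the characteristic polynomial, algebraic multiplicity of λ = -5 is 5. From dim ker(M − (-5)·I) = 3, there are exactly 3 Jordan blocks for λ = -5.
Step 2 — from the minimal polynomial, the factor (x + 5)^2 tells us the largest block for λ = -5 has size 2.
Step 3 — with total size 5, 3 blocks, and largest block 2, the block sizes (in nonincreasing order) are [2, 2, 1].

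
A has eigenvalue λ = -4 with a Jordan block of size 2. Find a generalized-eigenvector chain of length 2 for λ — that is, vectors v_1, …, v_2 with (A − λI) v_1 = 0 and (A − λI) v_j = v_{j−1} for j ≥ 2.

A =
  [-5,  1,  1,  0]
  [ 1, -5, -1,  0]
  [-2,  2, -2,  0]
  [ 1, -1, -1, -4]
A Jordan chain for λ = -4 of length 2:
v_1 = (-1, 1, -2, 1)ᵀ
v_2 = (1, 0, 0, 0)ᵀ

Let N = A − (-4)·I. We want v_2 with N^2 v_2 = 0 but N^1 v_2 ≠ 0; then v_{j-1} := N · v_j for j = 2, …, 2.

Pick v_2 = (1, 0, 0, 0)ᵀ.
Then v_1 = N · v_2 = (-1, 1, -2, 1)ᵀ.

Sanity check: (A − (-4)·I) v_1 = (0, 0, 0, 0)ᵀ = 0. ✓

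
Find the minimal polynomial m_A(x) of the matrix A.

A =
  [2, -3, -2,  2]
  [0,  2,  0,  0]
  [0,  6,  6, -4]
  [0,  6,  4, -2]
x^2 - 4*x + 4

The characteristic polynomial is χ_A(x) = (x - 2)^4, so the eigenvalues are known. The minimal polynomial is
  m_A(x) = Π_λ (x − λ)^{k_λ}
where k_λ is the size of the *largest* Jordan block for λ (equivalently, the smallest k with (A − λI)^k v = 0 for every generalised eigenvector v of λ).

  λ = 2: largest Jordan block has size 2, contributing (x − 2)^2

So m_A(x) = (x - 2)^2 = x^2 - 4*x + 4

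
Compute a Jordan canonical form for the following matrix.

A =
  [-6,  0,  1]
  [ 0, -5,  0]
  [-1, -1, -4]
J_3(-5)

The characteristic polynomial is
  det(x·I − A) = x^3 + 15*x^2 + 75*x + 125 = (x + 5)^3

Eigenvalues and multiplicities (the geometric multiplicity of λ is n − rank(A − λI), which equals the number of Jordan blocks for λ):
  λ = -5: algebraic multiplicity = 3, geometric multiplicity = 1

Determining the block sizes for each eigenvalue:
  λ = -5: one block (gm = 1), so the single block has size am = 3 → block sizes [3]

Assembling the blocks gives a Jordan form
J =
  [-5,  1,  0]
  [ 0, -5,  1]
  [ 0,  0, -5]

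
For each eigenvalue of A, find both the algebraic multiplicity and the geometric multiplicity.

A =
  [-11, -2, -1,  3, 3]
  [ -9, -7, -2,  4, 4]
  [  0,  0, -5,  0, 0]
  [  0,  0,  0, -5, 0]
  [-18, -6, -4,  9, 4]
λ = -5: alg = 4, geom = 2; λ = -4: alg = 1, geom = 1

Step 1 — factor the characteristic polynomial to read off the algebraic multiplicities:
  χ_A(x) = (x + 4)*(x + 5)^4

Step 2 — compute geometric multiplicities via the rank-nullity identity g(λ) = n − rank(A − λI):
  rank(A − (-5)·I) = 3, so dim ker(A − (-5)·I) = n − 3 = 2
  rank(A − (-4)·I) = 4, so dim ker(A − (-4)·I) = n − 4 = 1

Summary:
  λ = -5: algebraic multiplicity = 4, geometric multiplicity = 2
  λ = -4: algebraic multiplicity = 1, geometric multiplicity = 1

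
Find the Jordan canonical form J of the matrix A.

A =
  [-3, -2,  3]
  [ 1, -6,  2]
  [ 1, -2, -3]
J_3(-4)

The characteristic polynomial is
  det(x·I − A) = x^3 + 12*x^2 + 48*x + 64 = (x + 4)^3

Eigenvalues and multiplicities (the geometric multiplicity of λ is n − rank(A − λI), which equals the number of Jordan blocks for λ):
  λ = -4: algebraic multiplicity = 3, geometric multiplicity = 1

Determining the block sizes for each eigenvalue:
  λ = -4: one block (gm = 1), so the single block has size am = 3 → block sizes [3]

Assembling the blocks gives a Jordan form
J =
  [-4,  1,  0]
  [ 0, -4,  1]
  [ 0,  0, -4]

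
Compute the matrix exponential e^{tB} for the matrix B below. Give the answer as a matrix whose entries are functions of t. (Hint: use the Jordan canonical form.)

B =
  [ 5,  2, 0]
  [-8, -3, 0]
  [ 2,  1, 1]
e^{tB} =
  [4*t*exp(t) + exp(t), 2*t*exp(t), 0]
  [-8*t*exp(t), -4*t*exp(t) + exp(t), 0]
  [2*t*exp(t), t*exp(t), exp(t)]

Strategy: write B = P · J · P⁻¹ where J is a Jordan canonical form, so e^{tB} = P · e^{tJ} · P⁻¹, and e^{tJ} can be computed block-by-block.

B has Jordan form
J =
  [1, 1, 0]
  [0, 1, 0]
  [0, 0, 1]
(up to reordering of blocks).

Per-block formulas:
  For a 1×1 block at λ = 1: exp(t · [1]) = [e^(1t)].
  For a 2×2 Jordan block J_2(1): exp(t · J_2(1)) = e^(1t)·(I + t·N), where N is the 2×2 nilpotent shift.

After assembling e^{tJ} and conjugating by P, we get:

e^{tB} =
  [4*t*exp(t) + exp(t), 2*t*exp(t), 0]
  [-8*t*exp(t), -4*t*exp(t) + exp(t), 0]
  [2*t*exp(t), t*exp(t), exp(t)]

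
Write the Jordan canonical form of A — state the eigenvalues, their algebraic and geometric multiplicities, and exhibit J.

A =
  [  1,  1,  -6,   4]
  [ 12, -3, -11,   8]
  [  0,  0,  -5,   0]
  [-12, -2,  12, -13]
J_3(-5) ⊕ J_1(-5)

The characteristic polynomial is
  det(x·I − A) = x^4 + 20*x^3 + 150*x^2 + 500*x + 625 = (x + 5)^4

Eigenvalues and multiplicities (the geometric multiplicity of λ is n − rank(A − λI), which equals the number of Jordan blocks for λ):
  λ = -5: algebraic multiplicity = 4, geometric multiplicity = 2

Determining the block sizes for each eigenvalue:
  λ = -5: with am = 4 and gm = 2, the partition is not yet determined (e.g. several partitions of 4 into 2 parts exist). Let N = A − (-5)·I. Computing rank(N^1) = 2, rank(N^2) = 1, rank(N^3) = 0; the number of blocks of size ≥ j is rank(N^{j−1}) − rank(N^j), giving [2, 1, 1]. So we have 1 block(s) of size 3, 1 block(s) of size 1 → block sizes [3, 1]

Assembling the blocks gives a Jordan form
J =
  [-5,  1,  0,  0]
  [ 0, -5,  1,  0]
  [ 0,  0, -5,  0]
  [ 0,  0,  0, -5]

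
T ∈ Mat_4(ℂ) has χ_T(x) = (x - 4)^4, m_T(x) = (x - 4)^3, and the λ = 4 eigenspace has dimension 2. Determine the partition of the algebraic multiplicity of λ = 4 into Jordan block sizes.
Block sizes for λ = 4: [3, 1]

Step 1 — from the characteristic polynomial, algebraic multiplicity of λ = 4 is 4. From dim ker(T − (4)·I) = 2, there are exactly 2 Jordan blocks for λ = 4.
Step 2 — from the minimal polynomial, the factor (x − 4)^3 tells us the largest block for λ = 4 has size 3.
Step 3 — with total size 4, 2 blocks, and largest block 3, the block sizes (in nonincreasing order) are [3, 1].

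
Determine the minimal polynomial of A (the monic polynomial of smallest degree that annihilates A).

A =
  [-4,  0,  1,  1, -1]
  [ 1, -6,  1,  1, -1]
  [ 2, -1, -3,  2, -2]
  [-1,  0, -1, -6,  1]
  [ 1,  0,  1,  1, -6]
x^3 + 15*x^2 + 75*x + 125

The characteristic polynomial is χ_A(x) = (x + 5)^5, so the eigenvalues are known. The minimal polynomial is
  m_A(x) = Π_λ (x − λ)^{k_λ}
where k_λ is the size of the *largest* Jordan block for λ (equivalently, the smallest k with (A − λI)^k v = 0 for every generalised eigenvector v of λ).

  λ = -5: largest Jordan block has size 3, contributing (x + 5)^3

So m_A(x) = (x + 5)^3 = x^3 + 15*x^2 + 75*x + 125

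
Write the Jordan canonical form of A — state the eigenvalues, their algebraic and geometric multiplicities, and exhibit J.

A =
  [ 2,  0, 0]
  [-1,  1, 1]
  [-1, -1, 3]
J_2(2) ⊕ J_1(2)

The characteristic polynomial is
  det(x·I − A) = x^3 - 6*x^2 + 12*x - 8 = (x - 2)^3

Eigenvalues and multiplicities (the geometric multiplicity of λ is n − rank(A − λI), which equals the number of Jordan blocks for λ):
  λ = 2: algebraic multiplicity = 3, geometric multiplicity = 2

Determining the block sizes for each eigenvalue:
  λ = 2: 2 blocks summing to 3 forces exactly one block of size 2 and the rest size 1 → block sizes [2, 1]

Assembling the blocks gives a Jordan form
J =
  [2, 1, 0]
  [0, 2, 0]
  [0, 0, 2]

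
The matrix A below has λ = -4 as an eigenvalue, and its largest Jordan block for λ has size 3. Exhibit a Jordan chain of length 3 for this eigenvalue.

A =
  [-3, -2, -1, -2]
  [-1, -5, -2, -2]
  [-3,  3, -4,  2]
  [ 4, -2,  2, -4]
A Jordan chain for λ = -4 of length 3:
v_1 = (-2, -2, 2, 0)ᵀ
v_2 = (1, -1, -3, 4)ᵀ
v_3 = (1, 0, 0, 0)ᵀ

Let N = A − (-4)·I. We want v_3 with N^3 v_3 = 0 but N^2 v_3 ≠ 0; then v_{j-1} := N · v_j for j = 3, …, 2.

Pick v_3 = (1, 0, 0, 0)ᵀ.
Then v_2 = N · v_3 = (1, -1, -3, 4)ᵀ.
Then v_1 = N · v_2 = (-2, -2, 2, 0)ᵀ.

Sanity check: (A − (-4)·I) v_1 = (0, 0, 0, 0)ᵀ = 0. ✓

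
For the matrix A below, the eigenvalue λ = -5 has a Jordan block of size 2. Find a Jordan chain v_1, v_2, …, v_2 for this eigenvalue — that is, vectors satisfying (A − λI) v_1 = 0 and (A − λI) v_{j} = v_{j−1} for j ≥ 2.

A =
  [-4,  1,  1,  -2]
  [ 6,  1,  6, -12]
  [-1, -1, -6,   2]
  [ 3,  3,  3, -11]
A Jordan chain for λ = -5 of length 2:
v_1 = (1, 6, -1, 3)ᵀ
v_2 = (1, 0, 0, 0)ᵀ

Let N = A − (-5)·I. We want v_2 with N^2 v_2 = 0 but N^1 v_2 ≠ 0; then v_{j-1} := N · v_j for j = 2, …, 2.

Pick v_2 = (1, 0, 0, 0)ᵀ.
Then v_1 = N · v_2 = (1, 6, -1, 3)ᵀ.

Sanity check: (A − (-5)·I) v_1 = (0, 0, 0, 0)ᵀ = 0. ✓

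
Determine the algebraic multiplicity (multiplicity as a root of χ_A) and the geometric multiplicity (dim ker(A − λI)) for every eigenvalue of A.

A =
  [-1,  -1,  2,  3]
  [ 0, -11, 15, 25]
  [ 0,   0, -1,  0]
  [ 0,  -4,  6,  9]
λ = -1: alg = 4, geom = 2

Step 1 — factor the characteristic polynomial to read off the algebraic multiplicities:
  χ_A(x) = (x + 1)^4

Step 2 — compute geometric multiplicities via the rank-nullity identity g(λ) = n − rank(A − λI):
  rank(A − (-1)·I) = 2, so dim ker(A − (-1)·I) = n − 2 = 2

Summary:
  λ = -1: algebraic multiplicity = 4, geometric multiplicity = 2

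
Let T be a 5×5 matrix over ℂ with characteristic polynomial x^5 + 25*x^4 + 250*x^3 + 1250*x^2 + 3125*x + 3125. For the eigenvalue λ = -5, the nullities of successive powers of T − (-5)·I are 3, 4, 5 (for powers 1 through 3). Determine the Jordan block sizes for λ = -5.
Block sizes for λ = -5: [3, 1, 1]

From the dimensions of kernels of powers, the number of Jordan blocks of size at least j is d_j − d_{j−1} where d_j = dim ker(N^j) (with d_0 = 0). Computing the differences gives [3, 1, 1].
The number of blocks of size exactly k is (#blocks of size ≥ k) − (#blocks of size ≥ k + 1), so the partition is: 2 block(s) of size 1, 1 block(s) of size 3.
In nonincreasing order the block sizes are [3, 1, 1].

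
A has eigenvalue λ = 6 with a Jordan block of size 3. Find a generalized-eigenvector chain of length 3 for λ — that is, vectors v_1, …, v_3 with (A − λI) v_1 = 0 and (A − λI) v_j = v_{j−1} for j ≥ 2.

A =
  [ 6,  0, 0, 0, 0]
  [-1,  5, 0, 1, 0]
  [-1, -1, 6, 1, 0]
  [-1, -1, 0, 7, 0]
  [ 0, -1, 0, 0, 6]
A Jordan chain for λ = 6 of length 3:
v_1 = (0, 0, 0, 0, 1)ᵀ
v_2 = (0, -1, -1, -1, 0)ᵀ
v_3 = (1, 0, 0, 0, 0)ᵀ

Let N = A − (6)·I. We want v_3 with N^3 v_3 = 0 but N^2 v_3 ≠ 0; then v_{j-1} := N · v_j for j = 3, …, 2.

Pick v_3 = (1, 0, 0, 0, 0)ᵀ.
Then v_2 = N · v_3 = (0, -1, -1, -1, 0)ᵀ.
Then v_1 = N · v_2 = (0, 0, 0, 0, 1)ᵀ.

Sanity check: (A − (6)·I) v_1 = (0, 0, 0, 0, 0)ᵀ = 0. ✓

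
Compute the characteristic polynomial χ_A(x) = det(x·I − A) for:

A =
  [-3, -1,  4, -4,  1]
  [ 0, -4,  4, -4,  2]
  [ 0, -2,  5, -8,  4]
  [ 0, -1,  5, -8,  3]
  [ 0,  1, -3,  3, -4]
x^5 + 14*x^4 + 78*x^3 + 216*x^2 + 297*x + 162

Expanding det(x·I − A) (e.g. by cofactor expansion or by noting that A is similar to its Jordan form J, which has the same characteristic polynomial as A) gives
  χ_A(x) = x^5 + 14*x^4 + 78*x^3 + 216*x^2 + 297*x + 162
which factors as (x + 2)*(x + 3)^4. The eigenvalues (with algebraic multiplicities) are λ = -3 with multiplicity 4, λ = -2 with multiplicity 1.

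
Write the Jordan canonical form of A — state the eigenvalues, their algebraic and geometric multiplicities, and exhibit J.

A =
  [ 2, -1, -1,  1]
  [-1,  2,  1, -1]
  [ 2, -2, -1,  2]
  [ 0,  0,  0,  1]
J_2(1) ⊕ J_1(1) ⊕ J_1(1)

The characteristic polynomial is
  det(x·I − A) = x^4 - 4*x^3 + 6*x^2 - 4*x + 1 = (x - 1)^4

Eigenvalues and multiplicities (the geometric multiplicity of λ is n − rank(A − λI), which equals the number of Jordan blocks for λ):
  λ = 1: algebraic multiplicity = 4, geometric multiplicity = 3

Determining the block sizes for each eigenvalue:
  λ = 1: 3 blocks summing to 4 forces exactly one block of size 2 and the rest size 1 → block sizes [2, 1, 1]

Assembling the blocks gives a Jordan form
J =
  [1, 1, 0, 0]
  [0, 1, 0, 0]
  [0, 0, 1, 0]
  [0, 0, 0, 1]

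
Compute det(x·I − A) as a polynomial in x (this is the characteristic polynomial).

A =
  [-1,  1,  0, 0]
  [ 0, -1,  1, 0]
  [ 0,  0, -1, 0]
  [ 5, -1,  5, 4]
x^4 - x^3 - 9*x^2 - 11*x - 4

Expanding det(x·I − A) (e.g. by cofactor expansion or by noting that A is similar to its Jordan form J, which has the same characteristic polynomial as A) gives
  χ_A(x) = x^4 - x^3 - 9*x^2 - 11*x - 4
which factors as (x - 4)*(x + 1)^3. The eigenvalues (with algebraic multiplicities) are λ = -1 with multiplicity 3, λ = 4 with multiplicity 1.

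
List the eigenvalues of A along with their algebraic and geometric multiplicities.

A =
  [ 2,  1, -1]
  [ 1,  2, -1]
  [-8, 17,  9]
λ = 1: alg = 1, geom = 1; λ = 6: alg = 2, geom = 1

Step 1 — factor the characteristic polynomial to read off the algebraic multiplicities:
  χ_A(x) = (x - 6)^2*(x - 1)

Step 2 — compute geometric multiplicities via the rank-nullity identity g(λ) = n − rank(A − λI):
  rank(A − (1)·I) = 2, so dim ker(A − (1)·I) = n − 2 = 1
  rank(A − (6)·I) = 2, so dim ker(A − (6)·I) = n − 2 = 1

Summary:
  λ = 1: algebraic multiplicity = 1, geometric multiplicity = 1
  λ = 6: algebraic multiplicity = 2, geometric multiplicity = 1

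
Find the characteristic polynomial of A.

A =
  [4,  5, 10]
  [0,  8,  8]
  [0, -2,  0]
x^3 - 12*x^2 + 48*x - 64

Expanding det(x·I − A) (e.g. by cofactor expansion or by noting that A is similar to its Jordan form J, which has the same characteristic polynomial as A) gives
  χ_A(x) = x^3 - 12*x^2 + 48*x - 64
which factors as (x - 4)^3. The eigenvalues (with algebraic multiplicities) are λ = 4 with multiplicity 3.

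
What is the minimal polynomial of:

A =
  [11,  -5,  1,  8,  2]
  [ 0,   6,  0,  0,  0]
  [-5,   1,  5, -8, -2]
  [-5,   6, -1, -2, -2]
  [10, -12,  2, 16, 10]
x^2 - 12*x + 36

The characteristic polynomial is χ_A(x) = (x - 6)^5, so the eigenvalues are known. The minimal polynomial is
  m_A(x) = Π_λ (x − λ)^{k_λ}
where k_λ is the size of the *largest* Jordan block for λ (equivalently, the smallest k with (A − λI)^k v = 0 for every generalised eigenvector v of λ).

  λ = 6: largest Jordan block has size 2, contributing (x − 6)^2

So m_A(x) = (x - 6)^2 = x^2 - 12*x + 36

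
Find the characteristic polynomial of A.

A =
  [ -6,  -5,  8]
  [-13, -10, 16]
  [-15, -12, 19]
x^3 - 3*x^2 + 3*x - 1

Expanding det(x·I − A) (e.g. by cofactor expansion or by noting that A is similar to its Jordan form J, which has the same characteristic polynomial as A) gives
  χ_A(x) = x^3 - 3*x^2 + 3*x - 1
which factors as (x - 1)^3. The eigenvalues (with algebraic multiplicities) are λ = 1 with multiplicity 3.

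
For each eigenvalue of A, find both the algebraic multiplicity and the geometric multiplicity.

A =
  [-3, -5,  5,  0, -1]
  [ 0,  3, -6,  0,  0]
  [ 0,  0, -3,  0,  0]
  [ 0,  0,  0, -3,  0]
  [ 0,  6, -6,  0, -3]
λ = -3: alg = 4, geom = 3; λ = 3: alg = 1, geom = 1

Step 1 — factor the characteristic polynomial to read off the algebraic multiplicities:
  χ_A(x) = (x - 3)*(x + 3)^4

Step 2 — compute geometric multiplicities via the rank-nullity identity g(λ) = n − rank(A − λI):
  rank(A − (-3)·I) = 2, so dim ker(A − (-3)·I) = n − 2 = 3
  rank(A − (3)·I) = 4, so dim ker(A − (3)·I) = n − 4 = 1

Summary:
  λ = -3: algebraic multiplicity = 4, geometric multiplicity = 3
  λ = 3: algebraic multiplicity = 1, geometric multiplicity = 1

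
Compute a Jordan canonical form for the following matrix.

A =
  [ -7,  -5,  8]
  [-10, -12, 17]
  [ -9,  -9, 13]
J_3(-2)

The characteristic polynomial is
  det(x·I − A) = x^3 + 6*x^2 + 12*x + 8 = (x + 2)^3

Eigenvalues and multiplicities (the geometric multiplicity of λ is n − rank(A − λI), which equals the number of Jordan blocks for λ):
  λ = -2: algebraic multiplicity = 3, geometric multiplicity = 1

Determining the block sizes for each eigenvalue:
  λ = -2: one block (gm = 1), so the single block has size am = 3 → block sizes [3]

Assembling the blocks gives a Jordan form
J =
  [-2,  1,  0]
  [ 0, -2,  1]
  [ 0,  0, -2]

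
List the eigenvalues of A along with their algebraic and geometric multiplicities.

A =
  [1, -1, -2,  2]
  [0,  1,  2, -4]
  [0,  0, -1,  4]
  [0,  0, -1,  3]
λ = 1: alg = 4, geom = 2

Step 1 — factor the characteristic polynomial to read off the algebraic multiplicities:
  χ_A(x) = (x - 1)^4

Step 2 — compute geometric multiplicities via the rank-nullity identity g(λ) = n − rank(A − λI):
  rank(A − (1)·I) = 2, so dim ker(A − (1)·I) = n − 2 = 2

Summary:
  λ = 1: algebraic multiplicity = 4, geometric multiplicity = 2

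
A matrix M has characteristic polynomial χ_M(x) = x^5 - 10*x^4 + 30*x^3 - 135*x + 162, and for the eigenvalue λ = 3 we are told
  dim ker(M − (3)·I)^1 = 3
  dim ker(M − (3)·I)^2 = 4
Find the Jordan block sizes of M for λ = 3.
Block sizes for λ = 3: [2, 1, 1]

From the dimensions of kernels of powers, the number of Jordan blocks of size at least j is d_j − d_{j−1} where d_j = dim ker(N^j) (with d_0 = 0). Computing the differences gives [3, 1].
The number of blocks of size exactly k is (#blocks of size ≥ k) − (#blocks of size ≥ k + 1), so the partition is: 2 block(s) of size 1, 1 block(s) of size 2.
In nonincreasing order the block sizes are [2, 1, 1].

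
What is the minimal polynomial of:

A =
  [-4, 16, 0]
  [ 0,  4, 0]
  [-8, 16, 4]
x^2 - 16

The characteristic polynomial is χ_A(x) = (x - 4)^2*(x + 4), so the eigenvalues are known. The minimal polynomial is
  m_A(x) = Π_λ (x − λ)^{k_λ}
where k_λ is the size of the *largest* Jordan block for λ (equivalently, the smallest k with (A − λI)^k v = 0 for every generalised eigenvector v of λ).

  λ = -4: largest Jordan block has size 1, contributing (x + 4)
  λ = 4: largest Jordan block has size 1, contributing (x − 4)

So m_A(x) = (x - 4)*(x + 4) = x^2 - 16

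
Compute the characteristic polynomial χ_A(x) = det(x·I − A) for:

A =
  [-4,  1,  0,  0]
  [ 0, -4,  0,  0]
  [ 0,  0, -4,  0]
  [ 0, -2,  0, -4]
x^4 + 16*x^3 + 96*x^2 + 256*x + 256

Expanding det(x·I − A) (e.g. by cofactor expansion or by noting that A is similar to its Jordan form J, which has the same characteristic polynomial as A) gives
  χ_A(x) = x^4 + 16*x^3 + 96*x^2 + 256*x + 256
which factors as (x + 4)^4. The eigenvalues (with algebraic multiplicities) are λ = -4 with multiplicity 4.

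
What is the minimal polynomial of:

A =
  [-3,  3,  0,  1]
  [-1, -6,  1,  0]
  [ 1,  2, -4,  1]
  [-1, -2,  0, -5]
x^4 + 18*x^3 + 121*x^2 + 360*x + 400

The characteristic polynomial is χ_A(x) = (x + 4)^2*(x + 5)^2, so the eigenvalues are known. The minimal polynomial is
  m_A(x) = Π_λ (x − λ)^{k_λ}
where k_λ is the size of the *largest* Jordan block for λ (equivalently, the smallest k with (A − λI)^k v = 0 for every generalised eigenvector v of λ).

  λ = -5: largest Jordan block has size 2, contributing (x + 5)^2
  λ = -4: largest Jordan block has size 2, contributing (x + 4)^2

So m_A(x) = (x + 4)^2*(x + 5)^2 = x^4 + 18*x^3 + 121*x^2 + 360*x + 400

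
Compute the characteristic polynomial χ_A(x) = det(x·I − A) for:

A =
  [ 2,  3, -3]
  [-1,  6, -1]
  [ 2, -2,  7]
x^3 - 15*x^2 + 75*x - 125

Expanding det(x·I − A) (e.g. by cofactor expansion or by noting that A is similar to its Jordan form J, which has the same characteristic polynomial as A) gives
  χ_A(x) = x^3 - 15*x^2 + 75*x - 125
which factors as (x - 5)^3. The eigenvalues (with algebraic multiplicities) are λ = 5 with multiplicity 3.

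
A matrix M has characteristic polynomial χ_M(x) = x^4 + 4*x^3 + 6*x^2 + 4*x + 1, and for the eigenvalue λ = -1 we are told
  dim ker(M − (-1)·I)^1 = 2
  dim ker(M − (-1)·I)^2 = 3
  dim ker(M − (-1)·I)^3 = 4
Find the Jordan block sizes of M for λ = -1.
Block sizes for λ = -1: [3, 1]

From the dimensions of kernels of powers, the number of Jordan blocks of size at least j is d_j − d_{j−1} where d_j = dim ker(N^j) (with d_0 = 0). Computing the differences gives [2, 1, 1].
The number of blocks of size exactly k is (#blocks of size ≥ k) − (#blocks of size ≥ k + 1), so the partition is: 1 block(s) of size 1, 1 block(s) of size 3.
In nonincreasing order the block sizes are [3, 1].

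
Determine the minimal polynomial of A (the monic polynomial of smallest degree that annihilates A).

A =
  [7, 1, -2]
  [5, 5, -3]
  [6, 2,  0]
x^3 - 12*x^2 + 48*x - 64

The characteristic polynomial is χ_A(x) = (x - 4)^3, so the eigenvalues are known. The minimal polynomial is
  m_A(x) = Π_λ (x − λ)^{k_λ}
where k_λ is the size of the *largest* Jordan block for λ (equivalently, the smallest k with (A − λI)^k v = 0 for every generalised eigenvector v of λ).

  λ = 4: largest Jordan block has size 3, contributing (x − 4)^3

So m_A(x) = (x - 4)^3 = x^3 - 12*x^2 + 48*x - 64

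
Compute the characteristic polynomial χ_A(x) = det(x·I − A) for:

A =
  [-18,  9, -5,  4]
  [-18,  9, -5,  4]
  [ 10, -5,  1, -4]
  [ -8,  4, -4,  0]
x^4 + 8*x^3 + 16*x^2

Expanding det(x·I − A) (e.g. by cofactor expansion or by noting that A is similar to its Jordan form J, which has the same characteristic polynomial as A) gives
  χ_A(x) = x^4 + 8*x^3 + 16*x^2
which factors as x^2*(x + 4)^2. The eigenvalues (with algebraic multiplicities) are λ = -4 with multiplicity 2, λ = 0 with multiplicity 2.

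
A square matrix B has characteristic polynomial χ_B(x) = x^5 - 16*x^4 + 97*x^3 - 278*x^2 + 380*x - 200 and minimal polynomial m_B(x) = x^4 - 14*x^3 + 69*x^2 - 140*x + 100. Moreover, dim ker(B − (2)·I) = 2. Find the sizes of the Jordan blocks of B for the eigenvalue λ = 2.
Block sizes for λ = 2: [2, 1]

Step 1 — from the characteristic polynomial, algebraic multiplicity of λ = 2 is 3. From dim ker(B − (2)·I) = 2, there are exactly 2 Jordan blocks for λ = 2.
Step 2 — from the minimal polynomial, the factor (x − 2)^2 tells us the largest block for λ = 2 has size 2.
Step 3 — with total size 3, 2 blocks, and largest block 2, the block sizes (in nonincreasing order) are [2, 1].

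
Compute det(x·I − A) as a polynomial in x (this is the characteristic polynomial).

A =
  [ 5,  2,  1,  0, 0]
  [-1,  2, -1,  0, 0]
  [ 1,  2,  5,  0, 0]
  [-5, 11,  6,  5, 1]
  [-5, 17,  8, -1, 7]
x^5 - 24*x^4 + 228*x^3 - 1072*x^2 + 2496*x - 2304

Expanding det(x·I − A) (e.g. by cofactor expansion or by noting that A is similar to its Jordan form J, which has the same characteristic polynomial as A) gives
  χ_A(x) = x^5 - 24*x^4 + 228*x^3 - 1072*x^2 + 2496*x - 2304
which factors as (x - 6)^2*(x - 4)^3. The eigenvalues (with algebraic multiplicities) are λ = 4 with multiplicity 3, λ = 6 with multiplicity 2.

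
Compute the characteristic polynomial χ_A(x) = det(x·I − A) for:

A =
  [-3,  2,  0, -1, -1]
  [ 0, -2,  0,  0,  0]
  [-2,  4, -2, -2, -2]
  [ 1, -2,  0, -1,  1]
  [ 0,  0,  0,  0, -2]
x^5 + 10*x^4 + 40*x^3 + 80*x^2 + 80*x + 32

Expanding det(x·I − A) (e.g. by cofactor expansion or by noting that A is similar to its Jordan form J, which has the same characteristic polynomial as A) gives
  χ_A(x) = x^5 + 10*x^4 + 40*x^3 + 80*x^2 + 80*x + 32
which factors as (x + 2)^5. The eigenvalues (with algebraic multiplicities) are λ = -2 with multiplicity 5.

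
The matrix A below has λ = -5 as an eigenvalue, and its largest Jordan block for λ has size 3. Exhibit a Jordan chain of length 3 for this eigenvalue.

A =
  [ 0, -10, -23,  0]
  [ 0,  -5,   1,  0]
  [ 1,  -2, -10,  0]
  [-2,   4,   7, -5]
A Jordan chain for λ = -5 of length 3:
v_1 = (2, 1, 0, -3)ᵀ
v_2 = (5, 0, 1, -2)ᵀ
v_3 = (1, 0, 0, 0)ᵀ

Let N = A − (-5)·I. We want v_3 with N^3 v_3 = 0 but N^2 v_3 ≠ 0; then v_{j-1} := N · v_j for j = 3, …, 2.

Pick v_3 = (1, 0, 0, 0)ᵀ.
Then v_2 = N · v_3 = (5, 0, 1, -2)ᵀ.
Then v_1 = N · v_2 = (2, 1, 0, -3)ᵀ.

Sanity check: (A − (-5)·I) v_1 = (0, 0, 0, 0)ᵀ = 0. ✓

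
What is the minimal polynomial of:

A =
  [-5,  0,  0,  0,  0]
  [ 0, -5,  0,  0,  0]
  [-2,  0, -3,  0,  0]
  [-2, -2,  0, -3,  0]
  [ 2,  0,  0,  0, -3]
x^2 + 8*x + 15

The characteristic polynomial is χ_A(x) = (x + 3)^3*(x + 5)^2, so the eigenvalues are known. The minimal polynomial is
  m_A(x) = Π_λ (x − λ)^{k_λ}
where k_λ is the size of the *largest* Jordan block for λ (equivalently, the smallest k with (A − λI)^k v = 0 for every generalised eigenvector v of λ).

  λ = -5: largest Jordan block has size 1, contributing (x + 5)
  λ = -3: largest Jordan block has size 1, contributing (x + 3)

So m_A(x) = (x + 3)*(x + 5) = x^2 + 8*x + 15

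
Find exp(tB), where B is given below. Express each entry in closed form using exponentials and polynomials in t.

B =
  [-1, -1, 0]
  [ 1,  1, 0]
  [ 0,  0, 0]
e^{tB} =
  [1 - t, -t, 0]
  [t, t + 1, 0]
  [0, 0, 1]

Strategy: write B = P · J · P⁻¹ where J is a Jordan canonical form, so e^{tB} = P · e^{tJ} · P⁻¹, and e^{tJ} can be computed block-by-block.

B has Jordan form
J =
  [0, 1, 0]
  [0, 0, 0]
  [0, 0, 0]
(up to reordering of blocks).

Per-block formulas:
  For a 2×2 Jordan block J_2(0): exp(t · J_2(0)) = e^(0t)·(I + t·N), where N is the 2×2 nilpotent shift.
  For a 1×1 block at λ = 0: exp(t · [0]) = [e^(0t)].

After assembling e^{tJ} and conjugating by P, we get:

e^{tB} =
  [1 - t, -t, 0]
  [t, t + 1, 0]
  [0, 0, 1]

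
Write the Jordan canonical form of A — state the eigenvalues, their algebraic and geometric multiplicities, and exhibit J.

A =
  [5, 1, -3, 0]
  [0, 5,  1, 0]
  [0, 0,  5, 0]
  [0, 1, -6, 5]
J_3(5) ⊕ J_1(5)

The characteristic polynomial is
  det(x·I − A) = x^4 - 20*x^3 + 150*x^2 - 500*x + 625 = (x - 5)^4

Eigenvalues and multiplicities (the geometric multiplicity of λ is n − rank(A − λI), which equals the number of Jordan blocks for λ):
  λ = 5: algebraic multiplicity = 4, geometric multiplicity = 2

Determining the block sizes for each eigenvalue:
  λ = 5: with am = 4 and gm = 2, the partition is not yet determined (e.g. several partitions of 4 into 2 parts exist). Let N = A − (5)·I. Computing rank(N^1) = 2, rank(N^2) = 1, rank(N^3) = 0; the number of blocks of size ≥ j is rank(N^{j−1}) − rank(N^j), giving [2, 1, 1]. So we have 1 block(s) of size 3, 1 block(s) of size 1 → block sizes [3, 1]

Assembling the blocks gives a Jordan form
J =
  [5, 1, 0, 0]
  [0, 5, 1, 0]
  [0, 0, 5, 0]
  [0, 0, 0, 5]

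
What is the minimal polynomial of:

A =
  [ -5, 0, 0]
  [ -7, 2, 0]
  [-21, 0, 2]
x^2 + 3*x - 10

The characteristic polynomial is χ_A(x) = (x - 2)^2*(x + 5), so the eigenvalues are known. The minimal polynomial is
  m_A(x) = Π_λ (x − λ)^{k_λ}
where k_λ is the size of the *largest* Jordan block for λ (equivalently, the smallest k with (A − λI)^k v = 0 for every generalised eigenvector v of λ).

  λ = -5: largest Jordan block has size 1, contributing (x + 5)
  λ = 2: largest Jordan block has size 1, contributing (x − 2)

So m_A(x) = (x - 2)*(x + 5) = x^2 + 3*x - 10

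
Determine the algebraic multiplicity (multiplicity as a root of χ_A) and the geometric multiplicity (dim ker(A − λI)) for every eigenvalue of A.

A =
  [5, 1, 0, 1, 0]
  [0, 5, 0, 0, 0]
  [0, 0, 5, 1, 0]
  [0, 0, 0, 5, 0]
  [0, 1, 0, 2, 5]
λ = 5: alg = 5, geom = 3

Step 1 — factor the characteristic polynomial to read off the algebraic multiplicities:
  χ_A(x) = (x - 5)^5

Step 2 — compute geometric multiplicities via the rank-nullity identity g(λ) = n − rank(A − λI):
  rank(A − (5)·I) = 2, so dim ker(A − (5)·I) = n − 2 = 3

Summary:
  λ = 5: algebraic multiplicity = 5, geometric multiplicity = 3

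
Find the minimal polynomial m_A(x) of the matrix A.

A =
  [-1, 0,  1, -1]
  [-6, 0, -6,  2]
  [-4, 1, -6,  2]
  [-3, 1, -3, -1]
x^2 + 4*x + 4

The characteristic polynomial is χ_A(x) = (x + 2)^4, so the eigenvalues are known. The minimal polynomial is
  m_A(x) = Π_λ (x − λ)^{k_λ}
where k_λ is the size of the *largest* Jordan block for λ (equivalently, the smallest k with (A − λI)^k v = 0 for every generalised eigenvector v of λ).

  λ = -2: largest Jordan block has size 2, contributing (x + 2)^2

So m_A(x) = (x + 2)^2 = x^2 + 4*x + 4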